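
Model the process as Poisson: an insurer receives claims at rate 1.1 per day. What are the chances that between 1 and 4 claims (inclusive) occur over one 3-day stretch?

0.7257

Over the interval, μ = 1.1 × 3 = 3.3 (a 3-day stretch = 3 days).
P(1 ≤ N ≤ 4) = Σ_{j=1}^{4} e^(−3.3) · 3.3^j/j! ≈ 0.7257.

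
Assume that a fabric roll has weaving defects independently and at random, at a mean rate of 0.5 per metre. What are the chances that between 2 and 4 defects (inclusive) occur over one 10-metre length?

Over the interval, μ = 0.5 × 10 = 5 (a 10-metre length = 10 metres).
P(2 ≤ N ≤ 4) = Σ_{j=2}^{4} e^(−5) · 5^j/j! ≈ 0.4001.

0.4001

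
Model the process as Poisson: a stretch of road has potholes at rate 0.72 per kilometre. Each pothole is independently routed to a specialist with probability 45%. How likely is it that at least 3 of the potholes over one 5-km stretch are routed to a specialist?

Thinning: the potholes that are routed to a specialist themselves form a Poisson process with rate 0.45 × 0.72 = 0.324 per kilometre.
Over the interval, μ = 0.324 × 5 = 1.62 (a 5-km stretch = 5 kilometres).
P(N ≥ 3) = 1 − P(N ≤ 2) ≈ 0.2218.

0.2218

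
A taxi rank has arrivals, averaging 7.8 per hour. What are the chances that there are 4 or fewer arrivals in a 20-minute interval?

Over the interval, μ = 7.8 × 1/3 = 2.6 (a 20-minute interval = 1/3 hours).
P(N ≤ 4) = Σ_{j=0}^{4} e^(−μ) μ^j/j! ≈ 0.8774.

0.8774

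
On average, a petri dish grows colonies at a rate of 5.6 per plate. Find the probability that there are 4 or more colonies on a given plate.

0.8094

With mean μ = 5.6 per plate,
P(N ≥ 4) = 1 − P(N ≤ 3) = 1 − Σ_{j=0}^{3} e^(−μ) μ^j/j! ≈ 0.8094.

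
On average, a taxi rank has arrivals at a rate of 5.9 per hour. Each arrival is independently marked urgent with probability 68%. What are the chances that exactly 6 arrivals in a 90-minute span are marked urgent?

0.1606

Thinning: the arrivals that are marked urgent themselves form a Poisson process with rate 0.68 × 5.9 = 4.012 per hour.
Over the interval, μ = 4.012 × 1.5 = 6.018 (a 90-minute span = 1.5 hours).
P(N = 6) = e^(−6.018) · 6.018^6/6! ≈ 0.1606.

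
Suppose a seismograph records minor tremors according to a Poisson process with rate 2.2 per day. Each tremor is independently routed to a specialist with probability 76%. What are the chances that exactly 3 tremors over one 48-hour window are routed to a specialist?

Thinning: the tremors that are routed to a specialist themselves form a Poisson process with rate 0.76 × 2.2 = 1.672 per day.
Over the interval, μ = 1.672 × 2 = 3.344 (a 48-hour window = 2 days).
P(N = 3) = e^(−3.344) · 3.344^3/3! ≈ 0.2200.

0.2200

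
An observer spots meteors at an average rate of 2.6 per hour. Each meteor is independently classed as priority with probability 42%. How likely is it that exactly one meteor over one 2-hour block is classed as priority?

0.2459

Thinning: the meteors that are classed as priority themselves form a Poisson process with rate 0.42 × 2.6 = 1.092 per hour.
Over the interval, μ = 1.092 × 2 = 2.184 (a 2-hour block = 2 hours).
P(N = 1) = e^(−2.184) · 2.184^1/1! ≈ 0.2459.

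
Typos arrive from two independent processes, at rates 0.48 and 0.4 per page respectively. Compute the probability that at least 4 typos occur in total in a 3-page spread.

Independent Poisson processes superpose: combined rate λ = 0.48 + 0.4 = 0.88 per page.
Over the interval, μ = 0.88 × 3 = 2.64 (a 3-page spread = 3 pages).
P(N ≥ 4) = 1 − P(N ≤ 3) ≈ 0.2727.

0.2727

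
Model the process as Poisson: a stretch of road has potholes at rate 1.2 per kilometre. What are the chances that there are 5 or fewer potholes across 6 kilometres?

Over the interval, μ = 1.2 × 6 = 7.2 (6 kilometres).
P(N ≤ 5) = Σ_{j=0}^{5} e^(−μ) μ^j/j! ≈ 0.2759.

0.2759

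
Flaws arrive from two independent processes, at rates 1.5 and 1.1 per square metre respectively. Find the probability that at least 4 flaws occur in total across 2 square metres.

Independent Poisson processes superpose: combined rate λ = 1.5 + 1.1 = 2.6 per square metre.
Over the interval, μ = 2.6 × 2 = 5.2 (2 square metres).
P(N ≥ 4) = 1 − P(N ≤ 3) ≈ 0.7619.

0.7619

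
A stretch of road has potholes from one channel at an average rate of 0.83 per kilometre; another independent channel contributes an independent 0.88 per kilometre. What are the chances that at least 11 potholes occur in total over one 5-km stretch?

Independent Poisson processes superpose: combined rate λ = 0.83 + 0.88 = 1.71 per kilometre.
Over the interval, μ = 1.71 × 5 = 8.55 (a 5-km stretch = 5 kilometres).
P(N ≥ 11) = 1 − P(N ≤ 10) ≈ 0.2422.

0.2422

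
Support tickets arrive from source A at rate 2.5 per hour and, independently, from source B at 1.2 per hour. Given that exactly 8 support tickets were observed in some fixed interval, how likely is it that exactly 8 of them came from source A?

0.0434

Given the total, each event is independently from source A with probability p = λ_A/(λ_A+λ_B) = 2.5/3.7 ≈ 0.6757.
So K ~ Binomial(8, 2.5/3.7): P(K = 8) = C(8,8) · (2.5/3.7)^8 · (1.2/3.7)^0 ≈ 0.0434.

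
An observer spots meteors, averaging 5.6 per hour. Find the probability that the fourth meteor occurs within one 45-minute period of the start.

0.6046

Over the interval, μ = 5.6 × 0.75 = 4.2 (a 45-minute period = 0.75 hours).
The fourth arrival falls in the interval iff at least 4 events occur there: P(S_4 ≤ t) = P(N ≥ 4) = 1 − P(N ≤ 3) ≈ 0.6046.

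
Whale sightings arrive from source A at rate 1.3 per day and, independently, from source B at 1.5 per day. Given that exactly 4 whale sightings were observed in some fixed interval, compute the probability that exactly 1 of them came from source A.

Given the total, each event is independently from source A with probability p = λ_A/(λ_A+λ_B) = 1.3/2.8 ≈ 0.4643.
So K ~ Binomial(4, 1.3/2.8): P(K = 1) = C(4,1) · (1.3/2.8)^1 · (1.5/2.8)^3 ≈ 0.2855.

0.2855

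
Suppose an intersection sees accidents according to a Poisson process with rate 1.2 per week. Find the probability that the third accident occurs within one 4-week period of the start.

0.8575

Over the interval, μ = 1.2 × 4 = 4.8 (a 4-week period = 4 weeks).
The third arrival falls in the interval iff at least 3 events occur there: P(S_3 ≤ t) = P(N ≥ 3) = 1 − P(N ≤ 2) ≈ 0.8575.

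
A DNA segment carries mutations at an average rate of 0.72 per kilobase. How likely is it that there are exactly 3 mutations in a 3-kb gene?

0.1937

Over the interval, μ = 0.72 × 3 = 2.16 (a 3-kb gene = 3 kilobases).
P(N = 3) = e^(−μ) μ^3/3! = e^(−2.16) · 2.16^3/6 ≈ 0.1937.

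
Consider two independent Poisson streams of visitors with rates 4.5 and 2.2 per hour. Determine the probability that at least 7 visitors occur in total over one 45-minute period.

Independent Poisson processes superpose: combined rate λ = 4.5 + 2.2 = 6.7 per hour.
Over the interval, μ = 6.7 × 0.75 = 5.025 (a 45-minute period = 0.75 hours).
P(N ≥ 7) = 1 − P(N ≤ 6) ≈ 0.2415.

0.2415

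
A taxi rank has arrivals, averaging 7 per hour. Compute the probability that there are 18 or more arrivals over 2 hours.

Over the interval, μ = 7 × 2 = 14 (2 hours).
P(N ≥ 18) = 1 − P(N ≤ 17) = 1 − Σ_{j=0}^{17} e^(−μ) μ^j/j! ≈ 0.1728.

0.1728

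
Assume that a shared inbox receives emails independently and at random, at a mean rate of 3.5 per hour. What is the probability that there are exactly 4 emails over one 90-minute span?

Over the interval, μ = 3.5 × 1.5 = 5.25 (a 90-minute span = 1.5 hours).
P(N = 4) = e^(−μ) μ^4/4! = e^(−5.25) · 5.25^4/24 ≈ 0.1661.

0.1661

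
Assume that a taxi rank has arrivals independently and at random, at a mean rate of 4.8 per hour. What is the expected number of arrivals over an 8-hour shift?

38.4

E[N] = λt = 4.8 × 8 = 38.4 (an 8-hour shift = 8 hours).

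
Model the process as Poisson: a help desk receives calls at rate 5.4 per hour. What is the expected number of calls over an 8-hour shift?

43.2

E[N] = λt = 5.4 × 8 = 43.2 (an 8-hour shift = 8 hours).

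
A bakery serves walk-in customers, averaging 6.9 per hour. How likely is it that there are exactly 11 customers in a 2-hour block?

Over the interval, μ = 6.9 × 2 = 13.8 (a 2-hour block = 2 hours).
P(N = 11) = e^(−μ) μ^11/11! = e^(−13.8) · 13.8^11/39916800 ≈ 0.0880.

0.0880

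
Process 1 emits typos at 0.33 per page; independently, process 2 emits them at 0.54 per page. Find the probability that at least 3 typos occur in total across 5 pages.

Independent Poisson processes superpose: combined rate λ = 0.33 + 0.54 = 0.87 per page.
Over the interval, μ = 0.87 × 5 = 4.35 (5 pages).
P(N ≥ 3) = 1 − P(N ≤ 2) ≈ 0.8088.

0.8088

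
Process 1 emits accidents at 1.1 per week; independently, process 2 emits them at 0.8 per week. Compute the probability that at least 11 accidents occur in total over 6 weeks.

Independent Poisson processes superpose: combined rate λ = 1.1 + 0.8 = 1.9 per week.
Over the interval, μ = 1.9 × 6 = 11.4 (6 weeks).
P(N ≥ 11) = 1 − P(N ≤ 10) ≈ 0.5869.

0.5869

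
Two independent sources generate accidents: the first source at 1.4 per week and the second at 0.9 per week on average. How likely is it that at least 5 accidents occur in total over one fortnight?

0.4868

Independent Poisson processes superpose: combined rate λ = 1.4 + 0.9 = 2.3 per week.
Over the interval, μ = 2.3 × 2 = 4.6 (a fortnight = 2 weeks).
P(N ≥ 5) = 1 − P(N ≤ 4) ≈ 0.4868.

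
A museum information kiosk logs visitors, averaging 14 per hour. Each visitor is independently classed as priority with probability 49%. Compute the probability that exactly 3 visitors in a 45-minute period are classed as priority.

Thinning: the visitors that are classed as priority themselves form a Poisson process with rate 0.49 × 14 = 6.86 per hour.
Over the interval, μ = 6.86 × 0.75 = 5.145 (a 45-minute period = 0.75 hours).
P(N = 3) = e^(−5.145) · 5.145^3/3! ≈ 0.1323.

0.1323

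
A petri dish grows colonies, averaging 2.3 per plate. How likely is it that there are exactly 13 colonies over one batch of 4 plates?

0.0549

Over the interval, μ = 2.3 × 4 = 9.2 (a batch of 4 plates = 4 plates).
P(N = 13) = e^(−μ) μ^13/13! = e^(−9.2) · 9.2^13/6227020800 ≈ 0.0549.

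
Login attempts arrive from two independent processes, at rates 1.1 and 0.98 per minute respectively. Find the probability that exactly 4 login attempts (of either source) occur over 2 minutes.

Independent Poisson processes superpose: combined rate λ = 1.1 + 0.98 = 2.08 per minute.
Over the interval, μ = 2.08 × 2 = 4.16 (2 minutes).
P(N = 4) = e^(−4.16) · 4.16^4/4! ≈ 0.1948.

0.1948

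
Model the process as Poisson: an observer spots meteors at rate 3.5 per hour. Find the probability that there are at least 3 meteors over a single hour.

0.6792

With mean μ = 3.5 per hour,
P(N ≥ 3) = 1 − P(N ≤ 2) = 1 − Σ_{j=0}^{2} e^(−μ) μ^j/j! ≈ 0.6792.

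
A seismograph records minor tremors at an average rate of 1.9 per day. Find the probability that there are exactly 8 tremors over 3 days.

Over the interval, μ = 1.9 × 3 = 5.7 (3 days).
P(N = 8) = e^(−μ) μ^8/8! = e^(−5.7) · 5.7^8/40320 ≈ 0.0925.

0.0925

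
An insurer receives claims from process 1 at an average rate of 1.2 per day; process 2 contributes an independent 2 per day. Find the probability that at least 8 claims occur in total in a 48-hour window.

0.3127

Independent Poisson processes superpose: combined rate λ = 1.2 + 2 = 3.2 per day.
Over the interval, μ = 3.2 × 2 = 6.4 (a 48-hour window = 2 days).
P(N ≥ 8) = 1 − P(N ≤ 7) ≈ 0.3127.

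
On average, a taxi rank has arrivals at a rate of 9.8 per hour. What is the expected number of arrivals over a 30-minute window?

4.9

E[N] = λt = 9.8 × 0.5 = 4.9 (a 30-minute window = 0.5 hours).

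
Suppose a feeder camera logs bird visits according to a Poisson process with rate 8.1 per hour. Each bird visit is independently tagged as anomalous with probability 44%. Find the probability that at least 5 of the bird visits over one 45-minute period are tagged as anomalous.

Thinning: the bird visits that are tagged as anomalous themselves form a Poisson process with rate 0.44 × 8.1 = 3.564 per hour.
Over the interval, μ = 3.564 × 0.75 = 2.673 (a 45-minute period = 0.75 hours).
P(N ≥ 5) = 1 − P(N ≤ 4) ≈ 0.1331.

0.1331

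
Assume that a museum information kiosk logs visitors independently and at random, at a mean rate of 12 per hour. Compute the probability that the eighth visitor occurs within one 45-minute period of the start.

Over the interval, μ = 12 × 0.75 = 9 (a 45-minute period = 0.75 hours).
The eighth arrival falls in the interval iff at least 8 events occur there: P(S_8 ≤ t) = P(N ≥ 8) = 1 − P(N ≤ 7) ≈ 0.6761.

0.6761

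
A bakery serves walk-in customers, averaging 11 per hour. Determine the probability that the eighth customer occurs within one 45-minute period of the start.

Over the interval, μ = 11 × 0.75 = 8.25 (a 45-minute period = 0.75 hours).
The eighth arrival falls in the interval iff at least 8 events occur there: P(S_8 ≤ t) = P(N ≥ 8) = 1 − P(N ≤ 7) ≈ 0.5814.

0.5814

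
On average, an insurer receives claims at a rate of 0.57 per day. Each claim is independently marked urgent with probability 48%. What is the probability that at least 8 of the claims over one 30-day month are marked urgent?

0.5757

Thinning: the claims that are marked urgent themselves form a Poisson process with rate 0.48 × 0.57 = 0.2736 per day.
Over the interval, μ = 0.2736 × 30 = 8.208 (a 30-day month = 30 days).
P(N ≥ 8) = 1 − P(N ≤ 7) ≈ 0.5757.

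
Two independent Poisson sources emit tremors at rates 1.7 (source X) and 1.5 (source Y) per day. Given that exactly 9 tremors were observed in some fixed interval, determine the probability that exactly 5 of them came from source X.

0.2574

Given the total, each event is independently from source X with probability p = λ_X/(λ_X+λ_Y) = 1.7/3.2 ≈ 0.5312.
So K ~ Binomial(9, 1.7/3.2): P(K = 5) = C(9,5) · (1.7/3.2)^5 · (1.5/3.2)^4 ≈ 0.2574.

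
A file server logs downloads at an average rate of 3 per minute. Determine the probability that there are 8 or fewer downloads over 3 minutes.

Over the interval, μ = 3 × 3 = 9 (3 minutes).
P(N ≤ 8) = Σ_{j=0}^{8} e^(−μ) μ^j/j! ≈ 0.4557.

0.4557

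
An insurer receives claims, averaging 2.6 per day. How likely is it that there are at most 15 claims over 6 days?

0.5069

Over the interval, μ = 2.6 × 6 = 15.6 (6 days).
P(N ≤ 15) = Σ_{j=0}^{15} e^(−μ) μ^j/j! ≈ 0.5069.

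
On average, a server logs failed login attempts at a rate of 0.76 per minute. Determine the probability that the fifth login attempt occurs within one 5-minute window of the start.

Over the interval, μ = 0.76 × 5 = 3.8 (a 5-minute window = 5 minutes).
The fifth arrival falls in the interval iff at least 5 events occur there: P(S_5 ≤ t) = P(N ≥ 5) = 1 − P(N ≤ 4) ≈ 0.3322.

0.3322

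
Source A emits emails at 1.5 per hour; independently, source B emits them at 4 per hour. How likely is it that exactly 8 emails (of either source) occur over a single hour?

0.0849

Independent Poisson processes superpose: combined rate λ = 1.5 + 4 = 5.5 per hour.
So μ = 5.5.
P(N = 8) = e^(−5.5) · 5.5^8/8! ≈ 0.0849.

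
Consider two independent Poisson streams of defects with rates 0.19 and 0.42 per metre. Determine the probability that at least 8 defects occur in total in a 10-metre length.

0.2699

Independent Poisson processes superpose: combined rate λ = 0.19 + 0.42 = 0.61 per metre.
Over the interval, μ = 0.61 × 10 = 6.1 (a 10-metre length = 10 metres).
P(N ≥ 8) = 1 − P(N ≤ 7) ≈ 0.2699.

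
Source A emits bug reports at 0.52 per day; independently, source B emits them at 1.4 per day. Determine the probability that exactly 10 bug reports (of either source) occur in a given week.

0.0771

Independent Poisson processes superpose: combined rate λ = 0.52 + 1.4 = 1.92 per day.
Over the interval, μ = 1.92 × 7 = 13.44 (a week = 7 days).
P(N = 10) = e^(−13.44) · 13.44^10/10! ≈ 0.0771.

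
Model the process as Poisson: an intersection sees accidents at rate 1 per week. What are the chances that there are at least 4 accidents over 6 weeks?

0.8488

Over the interval, μ = 1 × 6 = 6 (6 weeks).
P(N ≥ 4) = 1 − P(N ≤ 3) = 1 − Σ_{j=0}^{3} e^(−μ) μ^j/j! ≈ 0.8488.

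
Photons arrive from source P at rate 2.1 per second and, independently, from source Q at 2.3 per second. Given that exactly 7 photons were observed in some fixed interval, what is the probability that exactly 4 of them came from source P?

Given the total, each event is independently from source P with probability p = λ_P/(λ_P+λ_Q) = 2.1/4.4 ≈ 0.4773.
So K ~ Binomial(7, 2.1/4.4): P(K = 4) = C(7,4) · (2.1/4.4)^4 · (2.3/4.4)^3 ≈ 0.2594.

0.2594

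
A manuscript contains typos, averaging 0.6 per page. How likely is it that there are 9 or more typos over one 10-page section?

0.1528

Over the interval, μ = 0.6 × 10 = 6 (a 10-page section = 10 pages).
P(N ≥ 9) = 1 − P(N ≤ 8) = 1 − Σ_{j=0}^{8} e^(−μ) μ^j/j! ≈ 0.1528.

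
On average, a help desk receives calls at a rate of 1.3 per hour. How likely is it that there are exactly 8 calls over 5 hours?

0.1188

Over the interval, μ = 1.3 × 5 = 6.5 (5 hours).
P(N = 8) = e^(−μ) μ^8/8! = e^(−6.5) · 6.5^8/40320 ≈ 0.1188.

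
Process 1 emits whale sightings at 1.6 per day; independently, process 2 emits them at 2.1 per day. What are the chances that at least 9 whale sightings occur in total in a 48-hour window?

Independent Poisson processes superpose: combined rate λ = 1.6 + 2.1 = 3.7 per day.
Over the interval, μ = 3.7 × 2 = 7.4 (a 48-hour window = 2 days).
P(N ≥ 9) = 1 − P(N ≤ 8) ≈ 0.3243.

0.3243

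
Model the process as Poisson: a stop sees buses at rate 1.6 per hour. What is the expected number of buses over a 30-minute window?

E[N] = λt = 1.6 × 0.5 = 0.8 (a 30-minute window = 0.5 hours).

0.8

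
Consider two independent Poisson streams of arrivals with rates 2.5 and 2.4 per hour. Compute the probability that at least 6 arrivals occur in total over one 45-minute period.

Independent Poisson processes superpose: combined rate λ = 2.5 + 2.4 = 4.9 per hour.
Over the interval, μ = 4.9 × 0.75 = 3.675 (a 45-minute period = 0.75 hours).
P(N ≥ 6) = 1 − P(N ≤ 5) ≈ 0.1664.

0.1664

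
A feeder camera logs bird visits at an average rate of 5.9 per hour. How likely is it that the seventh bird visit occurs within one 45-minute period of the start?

0.1595

Over the interval, μ = 5.9 × 0.75 = 4.425 (a 45-minute period = 0.75 hours).
The seventh arrival falls in the interval iff at least 7 events occur there: P(S_7 ≤ t) = P(N ≥ 7) = 1 − P(N ≤ 6) ≈ 0.1595.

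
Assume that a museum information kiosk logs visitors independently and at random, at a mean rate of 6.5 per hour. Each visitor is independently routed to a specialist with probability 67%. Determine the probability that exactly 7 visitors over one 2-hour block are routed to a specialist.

0.1244

Thinning: the visitors that are routed to a specialist themselves form a Poisson process with rate 0.67 × 6.5 = 4.355 per hour.
Over the interval, μ = 4.355 × 2 = 8.71 (a 2-hour block = 2 hours).
P(N = 7) = e^(−8.71) · 8.71^7/7! ≈ 0.1244.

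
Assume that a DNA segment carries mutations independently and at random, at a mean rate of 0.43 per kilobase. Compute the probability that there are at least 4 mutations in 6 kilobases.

Over the interval, μ = 0.43 × 6 = 2.58 (6 kilobases).
P(N ≥ 4) = 1 − P(N ≤ 3) = 1 − Σ_{j=0}^{3} e^(−μ) μ^j/j! ≈ 0.2597.

0.2597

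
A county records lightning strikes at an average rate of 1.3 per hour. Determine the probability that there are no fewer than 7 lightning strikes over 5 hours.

Over the interval, μ = 1.3 × 5 = 6.5 (5 hours).
P(N ≥ 7) = 1 − P(N ≤ 6) = 1 − Σ_{j=0}^{6} e^(−μ) μ^j/j! ≈ 0.4735.

0.4735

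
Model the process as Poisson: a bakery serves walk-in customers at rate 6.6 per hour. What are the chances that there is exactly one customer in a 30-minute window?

0.1217

Over the interval, μ = 6.6 × 0.5 = 3.3 (a 30-minute window = 0.5 hours).
P(N = 1) = e^(−μ) μ^1/1! = e^(−3.3) · 3.3^1/1 ≈ 0.1217.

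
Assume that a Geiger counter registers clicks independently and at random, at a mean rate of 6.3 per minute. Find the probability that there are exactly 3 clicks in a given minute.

With mean μ = 6.3 per minute,
P(N = 3) = e^(−μ) μ^3/3! = e^(−6.3) · 6.3^3/6 ≈ 0.0765.

0.0765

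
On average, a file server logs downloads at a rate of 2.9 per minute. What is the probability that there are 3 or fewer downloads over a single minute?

With mean μ = 2.9 per minute,
P(N ≤ 3) = Σ_{j=0}^{3} e^(−μ) μ^j/j! ≈ 0.6696.

0.6696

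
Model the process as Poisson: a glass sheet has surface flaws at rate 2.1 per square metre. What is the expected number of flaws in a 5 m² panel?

10.5

E[N] = λt = 2.1 × 5 = 10.5 (a 5 m² panel = 5 square metres).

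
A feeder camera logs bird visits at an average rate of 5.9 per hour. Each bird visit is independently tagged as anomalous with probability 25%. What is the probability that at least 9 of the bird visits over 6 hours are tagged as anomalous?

Thinning: the bird visits that are tagged as anomalous themselves form a Poisson process with rate 0.25 × 5.9 = 1.475 per hour.
Over the interval, μ = 1.475 × 6 = 8.85 (6 hours).
P(N ≥ 9) = 1 − P(N ≤ 8) ≈ 0.5244.

0.5244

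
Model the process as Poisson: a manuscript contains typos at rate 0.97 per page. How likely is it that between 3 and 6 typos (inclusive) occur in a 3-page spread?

Over the interval, μ = 0.97 × 3 = 2.91 (a 3-page spread = 3 pages).
P(3 ≤ N ≤ 6) = Σ_{j=3}^{6} e^(−2.91) · 2.91^j/j! ≈ 0.5272.

0.5272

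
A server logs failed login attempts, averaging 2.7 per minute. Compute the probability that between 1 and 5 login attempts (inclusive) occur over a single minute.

0.8761

With mean μ = 2.7 per minute,
P(1 ≤ N ≤ 5) = Σ_{j=1}^{5} e^(−2.7) · 2.7^j/j! ≈ 0.8761.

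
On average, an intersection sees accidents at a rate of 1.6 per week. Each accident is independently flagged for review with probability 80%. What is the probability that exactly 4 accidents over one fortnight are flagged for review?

Thinning: the accidents that are flagged for review themselves form a Poisson process with rate 0.8 × 1.6 = 1.28 per week.
Over the interval, μ = 1.28 × 2 = 2.56 (a fortnight = 2 weeks).
P(N = 4) = e^(−2.56) · 2.56^4/4! ≈ 0.1383.

0.1383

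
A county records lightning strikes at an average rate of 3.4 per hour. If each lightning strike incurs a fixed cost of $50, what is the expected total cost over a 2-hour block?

$340

E[N] = 3.4 × 2 = 6.8 (a 2-hour block = 2 hours); E[cost] = 6.8 × $50 = $340.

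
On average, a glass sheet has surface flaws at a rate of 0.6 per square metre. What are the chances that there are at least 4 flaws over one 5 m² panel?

0.3528

Over the interval, μ = 0.6 × 5 = 3 (a 5 m² panel = 5 square metres).
P(N ≥ 4) = 1 − P(N ≤ 3) = 1 − Σ_{j=0}^{3} e^(−μ) μ^j/j! ≈ 0.3528.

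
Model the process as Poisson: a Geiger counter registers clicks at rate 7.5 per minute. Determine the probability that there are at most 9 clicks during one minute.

0.7764

With mean μ = 7.5 per minute,
P(N ≤ 9) = Σ_{j=0}^{9} e^(−μ) μ^j/j! ≈ 0.7764.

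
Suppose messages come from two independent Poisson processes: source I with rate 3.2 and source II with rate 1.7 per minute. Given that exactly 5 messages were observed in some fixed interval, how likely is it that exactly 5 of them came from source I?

0.1188

Given the total, each event is independently from source I with probability p = λ_I/(λ_I+λ_II) = 3.2/4.9 ≈ 0.6531.
So K ~ Binomial(5, 3.2/4.9): P(K = 5) = C(5,5) · (3.2/4.9)^5 · (1.7/4.9)^0 ≈ 0.1188.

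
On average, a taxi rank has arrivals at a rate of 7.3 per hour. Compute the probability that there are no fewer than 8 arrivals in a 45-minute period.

Over the interval, μ = 7.3 × 0.75 = 5.475 (a 45-minute period = 0.75 hours).
P(N ≥ 8) = 1 − P(N ≤ 7) = 1 − Σ_{j=0}^{7} e^(−μ) μ^j/j! ≈ 0.1874.

0.1874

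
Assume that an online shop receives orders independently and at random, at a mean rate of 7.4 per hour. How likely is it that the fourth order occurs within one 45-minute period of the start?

0.8039

Over the interval, μ = 7.4 × 0.75 = 5.55 (a 45-minute period = 0.75 hours).
The fourth arrival falls in the interval iff at least 4 events occur there: P(S_4 ≤ t) = P(N ≥ 4) = 1 − P(N ≤ 3) ≈ 0.8039.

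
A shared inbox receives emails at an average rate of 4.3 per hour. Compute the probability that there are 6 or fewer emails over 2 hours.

Over the interval, μ = 4.3 × 2 = 8.6 (2 hours).
P(N ≤ 6) = Σ_{j=0}^{6} e^(−μ) μ^j/j! ≈ 0.2457.

0.2457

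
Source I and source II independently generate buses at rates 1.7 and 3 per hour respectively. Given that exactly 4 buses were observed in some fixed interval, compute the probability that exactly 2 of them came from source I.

0.3198

Given the total, each event is independently from source I with probability p = λ_I/(λ_I+λ_II) = 1.7/4.7 ≈ 0.3617.
So K ~ Binomial(4, 1.7/4.7): P(K = 2) = C(4,2) · (1.7/4.7)^2 · (3/4.7)^2 ≈ 0.3198.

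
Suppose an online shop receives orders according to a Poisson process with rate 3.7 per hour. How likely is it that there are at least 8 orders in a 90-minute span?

Over the interval, μ = 3.7 × 1.5 = 5.55 (a 90-minute span = 1.5 hours).
P(N ≥ 8) = 1 − P(N ≤ 7) = 1 − Σ_{j=0}^{7} e^(−μ) μ^j/j! ≈ 0.1967.

0.1967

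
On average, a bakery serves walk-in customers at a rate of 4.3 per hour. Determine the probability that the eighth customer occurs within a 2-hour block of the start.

Over the interval, μ = 4.3 × 2 = 8.6 (a 2-hour block = 2 hours).
The eighth arrival falls in the interval iff at least 8 events occur there: P(S_8 ≤ t) = P(N ≥ 8) = 1 − P(N ≤ 7) ≈ 0.6272.

0.6272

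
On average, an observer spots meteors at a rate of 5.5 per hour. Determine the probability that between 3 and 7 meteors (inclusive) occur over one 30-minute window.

0.5112

Over the interval, μ = 5.5 × 0.5 = 2.75 (a 30-minute window = 0.5 hours).
P(3 ≤ N ≤ 7) = Σ_{j=3}^{7} e^(−2.75) · 2.75^j/j! ≈ 0.5112.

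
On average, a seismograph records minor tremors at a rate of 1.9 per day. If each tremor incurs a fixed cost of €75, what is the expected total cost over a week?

€997.5

E[N] = 1.9 × 7 = 13.3 (a week = 7 days); E[cost] = 13.3 × €75 = €997.5.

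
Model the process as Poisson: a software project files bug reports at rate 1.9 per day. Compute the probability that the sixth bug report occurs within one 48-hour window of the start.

0.1844

Over the interval, μ = 1.9 × 2 = 3.8 (a 48-hour window = 2 days).
The sixth arrival falls in the interval iff at least 6 events occur there: P(S_6 ≤ t) = P(N ≥ 6) = 1 − P(N ≤ 5) ≈ 0.1844.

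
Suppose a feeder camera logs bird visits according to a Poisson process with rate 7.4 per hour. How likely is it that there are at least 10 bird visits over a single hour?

With mean μ = 7.4 per hour,
P(N ≥ 10) = 1 − P(N ≤ 9) = 1 − Σ_{j=0}^{9} e^(−μ) μ^j/j! ≈ 0.2123.

0.2123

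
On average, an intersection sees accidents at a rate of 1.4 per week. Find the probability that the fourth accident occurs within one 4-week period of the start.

Over the interval, μ = 1.4 × 4 = 5.6 (a 4-week period = 4 weeks).
The fourth arrival falls in the interval iff at least 4 events occur there: P(S_4 ≤ t) = P(N ≥ 4) = 1 − P(N ≤ 3) ≈ 0.8094.

0.8094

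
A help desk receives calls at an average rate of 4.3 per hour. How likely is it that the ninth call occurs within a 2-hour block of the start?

0.4906

Over the interval, μ = 4.3 × 2 = 8.6 (a 2-hour block = 2 hours).
The ninth arrival falls in the interval iff at least 9 events occur there: P(S_9 ≤ t) = P(N ≥ 9) = 1 − P(N ≤ 8) ≈ 0.4906.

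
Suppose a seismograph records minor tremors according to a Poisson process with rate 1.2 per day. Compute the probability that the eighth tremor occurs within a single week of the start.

Over the interval, μ = 1.2 × 7 = 8.4 (a week = 7 days).
The eighth arrival falls in the interval iff at least 8 events occur there: P(S_8 ≤ t) = P(N ≥ 8) = 1 − P(N ≤ 7) ≈ 0.6013.

0.6013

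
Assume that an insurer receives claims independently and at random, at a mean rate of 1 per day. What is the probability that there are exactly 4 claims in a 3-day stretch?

0.1680

Over the interval, μ = 1 × 3 = 3 (a 3-day stretch = 3 days).
P(N = 4) = e^(−μ) μ^4/4! = e^(−3) · 3^4/24 ≈ 0.1680.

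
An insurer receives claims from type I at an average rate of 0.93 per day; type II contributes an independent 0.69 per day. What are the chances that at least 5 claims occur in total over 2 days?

0.2265

Independent Poisson processes superpose: combined rate λ = 0.93 + 0.69 = 1.62 per day.
Over the interval, μ = 1.62 × 2 = 3.24 (2 days).
P(N ≥ 5) = 1 − P(N ≤ 4) ≈ 0.2265.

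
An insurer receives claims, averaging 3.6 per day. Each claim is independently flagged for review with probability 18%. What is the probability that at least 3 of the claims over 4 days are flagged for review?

0.4796

Thinning: the claims that are flagged for review themselves form a Poisson process with rate 0.18 × 3.6 = 0.648 per day.
Over the interval, μ = 0.648 × 4 = 2.592 (4 days).
P(N ≥ 3) = 1 − P(N ≤ 2) ≈ 0.4796.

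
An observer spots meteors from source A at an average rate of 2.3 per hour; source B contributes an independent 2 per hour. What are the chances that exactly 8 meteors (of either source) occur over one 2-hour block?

Independent Poisson processes superpose: combined rate λ = 2.3 + 2 = 4.3 per hour.
Over the interval, μ = 4.3 × 2 = 8.6 (a 2-hour block = 2 hours).
P(N = 8) = e^(−8.6) · 8.6^8/8! ≈ 0.1366.

0.1366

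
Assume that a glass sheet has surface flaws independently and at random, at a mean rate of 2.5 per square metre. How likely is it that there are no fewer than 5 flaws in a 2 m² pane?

0.5595

Over the interval, μ = 2.5 × 2 = 5 (a 2 m² pane = 2 square metres).
P(N ≥ 5) = 1 − P(N ≤ 4) = 1 − Σ_{j=0}^{4} e^(−μ) μ^j/j! ≈ 0.5595.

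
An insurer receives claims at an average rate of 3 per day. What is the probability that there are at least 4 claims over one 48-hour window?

Over the interval, μ = 3 × 2 = 6 (a 48-hour window = 2 days).
P(N ≥ 4) = 1 − P(N ≤ 3) = 1 − Σ_{j=0}^{3} e^(−μ) μ^j/j! ≈ 0.8488.

0.8488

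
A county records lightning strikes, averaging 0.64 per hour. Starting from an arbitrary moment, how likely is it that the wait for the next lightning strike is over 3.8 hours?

The wait for the next event is exponential with rate λ = 0.64 per hour.
P(T > 3.8) = e^(−λt) = e^(−0.64 × 3.8) = e^(−2.432) ≈ 0.0879.

0.0879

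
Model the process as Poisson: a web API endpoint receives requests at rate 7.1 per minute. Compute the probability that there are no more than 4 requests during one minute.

With mean μ = 7.1 per minute,
P(N ≤ 4) = Σ_{j=0}^{4} e^(−μ) μ^j/j! ≈ 0.1641.

0.1641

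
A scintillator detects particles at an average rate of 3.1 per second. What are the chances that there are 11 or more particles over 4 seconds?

0.6933

Over the interval, μ = 3.1 × 4 = 12.4 (4 seconds).
P(N ≥ 11) = 1 − P(N ≤ 10) = 1 − Σ_{j=0}^{10} e^(−μ) μ^j/j! ≈ 0.6933.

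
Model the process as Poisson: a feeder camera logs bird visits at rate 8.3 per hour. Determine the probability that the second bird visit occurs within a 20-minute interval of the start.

0.7632

Over the interval, μ = 8.3 × 1/3 ≈ 2.76667 (a 20-minute interval = 1/3 hours).
The second arrival falls in the interval iff at least 2 events occur there: P(S_2 ≤ t) = P(N ≥ 2) = 1 − P(N ≤ 1) ≈ 0.7632.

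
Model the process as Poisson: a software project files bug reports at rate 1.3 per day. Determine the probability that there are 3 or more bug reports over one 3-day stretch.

Over the interval, μ = 1.3 × 3 = 3.9 (a 3-day stretch = 3 days).
P(N ≥ 3) = 1 − P(N ≤ 2) = 1 − Σ_{j=0}^{2} e^(−μ) μ^j/j! ≈ 0.7469.

0.7469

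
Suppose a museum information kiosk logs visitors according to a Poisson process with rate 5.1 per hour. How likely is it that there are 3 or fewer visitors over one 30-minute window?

Over the interval, μ = 5.1 × 0.5 = 2.55 (a 30-minute window = 0.5 hours).
P(N ≤ 3) = Σ_{j=0}^{3} e^(−μ) μ^j/j! ≈ 0.7468.

0.7468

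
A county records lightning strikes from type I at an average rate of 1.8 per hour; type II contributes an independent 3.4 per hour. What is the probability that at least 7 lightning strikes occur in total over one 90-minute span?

Independent Poisson processes superpose: combined rate λ = 1.8 + 3.4 = 5.2 per hour.
Over the interval, μ = 5.2 × 1.5 = 7.8 (a 90-minute span = 1.5 hours).
P(N ≥ 7) = 1 − P(N ≤ 6) ≈ 0.6616.

0.6616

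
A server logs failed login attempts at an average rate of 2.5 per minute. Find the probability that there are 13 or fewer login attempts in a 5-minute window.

Over the interval, μ = 2.5 × 5 = 12.5 (a 5-minute window = 5 minutes).
P(N ≤ 13) = Σ_{j=0}^{13} e^(−μ) μ^j/j! ≈ 0.6278.

0.6278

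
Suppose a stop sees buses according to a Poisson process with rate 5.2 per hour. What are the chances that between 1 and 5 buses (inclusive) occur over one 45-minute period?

0.7803

Over the interval, μ = 5.2 × 0.75 = 3.9 (a 45-minute period = 0.75 hours).
P(1 ≤ N ≤ 5) = Σ_{j=1}^{5} e^(−3.9) · 3.9^j/j! ≈ 0.7803.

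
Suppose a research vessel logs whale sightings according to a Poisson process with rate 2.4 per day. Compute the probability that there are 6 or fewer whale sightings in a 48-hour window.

Over the interval, μ = 2.4 × 2 = 4.8 (a 48-hour window = 2 days).
P(N ≤ 6) = Σ_{j=0}^{6} e^(−μ) μ^j/j! ≈ 0.7908.

0.7908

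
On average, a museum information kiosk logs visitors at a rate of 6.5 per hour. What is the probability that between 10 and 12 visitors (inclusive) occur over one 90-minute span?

Over the interval, μ = 6.5 × 1.5 = 9.75 (a 90-minute span = 1.5 hours).
P(10 ≤ N ≤ 12) = Σ_{j=10}^{12} e^(−9.75) · 9.75^j/j! ≈ 0.3251.

0.3251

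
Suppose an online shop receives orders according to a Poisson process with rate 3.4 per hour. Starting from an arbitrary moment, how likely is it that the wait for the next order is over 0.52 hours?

The wait for the next event is exponential with rate λ = 3.4 per hour.
P(T > 0.52) = e^(−λt) = e^(−3.4 × 0.52) = e^(−1.768) ≈ 0.1707.

0.1707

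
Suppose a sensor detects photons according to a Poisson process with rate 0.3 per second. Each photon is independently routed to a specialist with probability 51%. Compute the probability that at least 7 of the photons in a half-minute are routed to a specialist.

0.1807

Thinning: the photons that are routed to a specialist themselves form a Poisson process with rate 0.51 × 0.3 = 0.153 per second.
Over the interval, μ = 0.153 × 30 = 4.59 (a half-minute = 30 seconds).
P(N ≥ 7) = 1 − P(N ≤ 6) ≈ 0.1807.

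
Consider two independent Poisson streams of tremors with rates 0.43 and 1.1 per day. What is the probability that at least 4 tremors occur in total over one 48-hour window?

Independent Poisson processes superpose: combined rate λ = 0.43 + 1.1 = 1.53 per day.
Over the interval, μ = 1.53 × 2 = 3.06 (a 48-hour window = 2 days).
P(N ≥ 4) = 1 − P(N ≤ 3) ≈ 0.3662.

0.3662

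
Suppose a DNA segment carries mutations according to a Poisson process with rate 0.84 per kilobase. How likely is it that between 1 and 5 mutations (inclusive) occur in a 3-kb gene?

Over the interval, μ = 0.84 × 3 = 2.52 (a 3-kb gene = 3 kilobases).
P(1 ≤ N ≤ 5) = Σ_{j=1}^{5} e^(−2.52) · 2.52^j/j! ≈ 0.8762.

0.8762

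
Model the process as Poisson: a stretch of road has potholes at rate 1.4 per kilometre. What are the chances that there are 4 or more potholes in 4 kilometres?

Over the interval, μ = 1.4 × 4 = 5.6 (4 kilometres).
P(N ≥ 4) = 1 − P(N ≤ 3) = 1 − Σ_{j=0}^{3} e^(−μ) μ^j/j! ≈ 0.8094.

0.8094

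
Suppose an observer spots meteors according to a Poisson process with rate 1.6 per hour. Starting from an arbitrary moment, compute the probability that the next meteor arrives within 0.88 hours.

Inter-arrival times are exponential with rate λ = 1.6 per hour.
P(T ≤ 0.88) = 1 − e^(−λt) = 1 − e^(−1.6 × 0.88) = 1 − e^(−1.408) ≈ 0.7554.

0.7554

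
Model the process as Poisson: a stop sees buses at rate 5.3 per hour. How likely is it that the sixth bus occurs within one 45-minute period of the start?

Over the interval, μ = 5.3 × 0.75 = 3.975 (a 45-minute period = 0.75 hours).
The sixth arrival falls in the interval iff at least 6 events occur there: P(S_6 ≤ t) = P(N ≥ 6) = 1 − P(N ≤ 5) ≈ 0.2110.

0.2110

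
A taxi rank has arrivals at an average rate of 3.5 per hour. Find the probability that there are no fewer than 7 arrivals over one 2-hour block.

Over the interval, μ = 3.5 × 2 = 7 (a 2-hour block = 2 hours).
P(N ≥ 7) = 1 − P(N ≤ 6) = 1 − Σ_{j=0}^{6} e^(−μ) μ^j/j! ≈ 0.5503.

0.5503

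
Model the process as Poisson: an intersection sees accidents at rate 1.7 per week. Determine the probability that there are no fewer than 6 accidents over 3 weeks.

Over the interval, μ = 1.7 × 3 = 5.1 (3 weeks).
P(N ≥ 6) = 1 − P(N ≤ 5) = 1 − Σ_{j=0}^{5} e^(−μ) μ^j/j! ≈ 0.4016.

0.4016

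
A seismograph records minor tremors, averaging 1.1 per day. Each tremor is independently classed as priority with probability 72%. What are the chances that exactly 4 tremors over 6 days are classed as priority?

Thinning: the tremors that are classed as priority themselves form a Poisson process with rate 0.72 × 1.1 = 0.792 per day.
Over the interval, μ = 0.792 × 6 = 4.752 (6 days).
P(N = 4) = e^(−4.752) · 4.752^4/4! ≈ 0.1835.

0.1835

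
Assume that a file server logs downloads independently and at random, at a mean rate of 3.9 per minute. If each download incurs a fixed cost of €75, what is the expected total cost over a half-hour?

€8775

E[N] = 3.9 × 30 = 117 (a half-hour = 30 minutes); E[cost] = 117 × €75 = €8775.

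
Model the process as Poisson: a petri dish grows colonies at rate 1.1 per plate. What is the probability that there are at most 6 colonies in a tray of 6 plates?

Over the interval, μ = 1.1 × 6 = 6.6 (a tray of 6 plates = 6 plates).
P(N ≤ 6) = Σ_{j=0}^{6} e^(−μ) μ^j/j! ≈ 0.5108.

0.5108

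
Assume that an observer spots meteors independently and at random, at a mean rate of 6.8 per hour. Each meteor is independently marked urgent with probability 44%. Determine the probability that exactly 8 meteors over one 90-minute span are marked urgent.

Thinning: the meteors that are marked urgent themselves form a Poisson process with rate 0.44 × 6.8 = 2.992 per hour.
Over the interval, μ = 2.992 × 1.5 = 4.488 (a 90-minute span = 1.5 hours).
P(N = 8) = e^(−4.488) · 4.488^8/8! ≈ 0.0459.

0.0459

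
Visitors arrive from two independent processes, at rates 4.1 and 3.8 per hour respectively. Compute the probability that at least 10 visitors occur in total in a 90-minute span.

Independent Poisson processes superpose: combined rate λ = 4.1 + 3.8 = 7.9 per hour.
Over the interval, μ = 7.9 × 1.5 = 11.85 (a 90-minute span = 1.5 hours).
P(N ≥ 10) = 1 − P(N ≤ 9) ≈ 0.7443.

0.7443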